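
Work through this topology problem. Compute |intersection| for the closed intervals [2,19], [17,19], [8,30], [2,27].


Intersection = [max(a_i), min(b_i)] = [17, 19].
Length = 19 - 17 = 2

2


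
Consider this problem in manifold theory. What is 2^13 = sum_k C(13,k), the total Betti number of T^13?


b_k(T^13) = C(13,k), so the sum over k is sum_k C(13,k) = 2^13.
Total = 2^13 = 8192

8192


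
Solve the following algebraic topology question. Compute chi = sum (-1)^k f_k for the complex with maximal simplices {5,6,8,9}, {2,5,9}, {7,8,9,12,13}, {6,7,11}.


Enumerate all faces; f-vector: f_0=9, f_1=20, f_2=16, f_3=6, f_4=1.
chi = sum (-1)^k f_k = 0

0


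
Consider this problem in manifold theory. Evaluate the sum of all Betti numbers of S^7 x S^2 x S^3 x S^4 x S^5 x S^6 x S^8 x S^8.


Total Betti number is multiplicative under products.
Each S^d (d>=1) has total Betti number 2.
There are 8 sphere factors.
Total = 2^8 = 256

256


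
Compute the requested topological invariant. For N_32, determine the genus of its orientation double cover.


chi(N_32) = 2 - 32 = -30.
Double cover: chi(Sigma_g) = 2 * chi(N_32) = 2*(-30) = -60.
2 - 2g = -60, so g = (2 - (-60))/2 = 62/2 = 31

31


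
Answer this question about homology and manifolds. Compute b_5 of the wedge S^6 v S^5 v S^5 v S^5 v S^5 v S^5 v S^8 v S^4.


For a wedge of spheres, H_k (k>0) is free on one generator per sphere of dimension k.
Spheres of dimension 5: count = 5.
b_5 = 5

5


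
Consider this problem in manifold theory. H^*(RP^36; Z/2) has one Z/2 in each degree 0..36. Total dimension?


H^k(RP^36; Z/2) = Z/2 for each 0 <= k <= 36.
Total dimension = 36 + 1 = 37

37


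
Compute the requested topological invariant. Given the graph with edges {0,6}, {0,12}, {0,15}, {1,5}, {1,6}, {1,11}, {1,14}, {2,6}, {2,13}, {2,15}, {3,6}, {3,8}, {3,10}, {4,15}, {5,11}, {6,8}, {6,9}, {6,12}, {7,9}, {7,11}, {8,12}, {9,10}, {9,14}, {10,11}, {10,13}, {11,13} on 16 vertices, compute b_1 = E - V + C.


b_1 = E - V + (number of components).
E = 26, V = 16, components = 1.
b_1 = 26 - 16 + 1 = 11

11


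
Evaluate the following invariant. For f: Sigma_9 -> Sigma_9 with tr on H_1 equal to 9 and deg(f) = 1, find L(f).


L(f) = tr(f_0*) - tr(f_1*) + tr(f_2*).
= 1 - (9) + (1)
= -7

-7


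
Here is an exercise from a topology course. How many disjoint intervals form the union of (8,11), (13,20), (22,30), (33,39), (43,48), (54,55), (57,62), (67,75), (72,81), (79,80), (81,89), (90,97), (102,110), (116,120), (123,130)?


Sort and merge overlapping open intervals.
Merged: (8,11), (13,20), (22,30), (33,39), (43,48), (54,55), (57,62), (67,81), (81,89), (90,97), (102,110), (116,120), (123,130).
Number of components = 13

13


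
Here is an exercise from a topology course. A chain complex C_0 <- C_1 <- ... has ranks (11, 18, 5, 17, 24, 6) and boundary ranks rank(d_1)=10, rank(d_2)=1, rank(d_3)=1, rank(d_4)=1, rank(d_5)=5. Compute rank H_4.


rank H_k = rank(ker d_k) - rank(im d_{k+1}).
rank(ker d_4) = rank(C_4) - rank(d_4) = 24 - 1 = 23.
rank(im d_{4+1}) = 5.
rank H_4 = 23 - 5 = 18

18


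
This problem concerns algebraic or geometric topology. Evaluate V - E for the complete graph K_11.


K_11: V = 11, E = C(11,2) = 55.
chi = V - E = 11 - 55 = -44

-44


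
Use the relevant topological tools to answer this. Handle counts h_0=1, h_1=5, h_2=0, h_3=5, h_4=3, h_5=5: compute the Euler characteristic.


Handles of index k contribute (-1)^k to chi (same as CW cells).
chi = (1) + (-5) + (0) + (-5) + (3) + (-5) = -11

-11


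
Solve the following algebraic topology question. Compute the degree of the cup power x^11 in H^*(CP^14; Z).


|x| = 2 in H^*(CP^n).
|x^11| = 11 * |x| = 11 * 2 = 22

22


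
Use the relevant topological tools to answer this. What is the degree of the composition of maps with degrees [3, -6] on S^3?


Degree is multiplicative: deg(composition) = product of degrees.
= (3) * (-6) = -18

-18


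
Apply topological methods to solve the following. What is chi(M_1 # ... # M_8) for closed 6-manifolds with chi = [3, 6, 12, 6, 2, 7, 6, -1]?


For n-manifolds: chi(A#B) = chi(A) + chi(B) - chi(S^6).
chi(S^6) = 1 + (-1)^6 = 2.
chi(#) = (sum chi_i) - (8-1)*chi(S^6) = 41 - 7*2 = 27

27


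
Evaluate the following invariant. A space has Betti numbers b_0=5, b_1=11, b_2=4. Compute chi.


chi = sum_k (-1)^k b_k.
= (5) + (-11) + (4)
= -2

-2


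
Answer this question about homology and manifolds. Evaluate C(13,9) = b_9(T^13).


By the Kunneth formula, b_k(T^n) = C(n,k).
b_9(T^13) = C(13,9).
C(13,9) = 13!/(9!*4!) = 715

715


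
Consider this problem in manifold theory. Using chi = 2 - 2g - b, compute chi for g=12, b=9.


For a compact orientable surface with genus g and b boundary components: chi = 2 - 2g - b.
chi = 2 - 2*12 - 9 = 2 - 24 - 9 = -31

-31


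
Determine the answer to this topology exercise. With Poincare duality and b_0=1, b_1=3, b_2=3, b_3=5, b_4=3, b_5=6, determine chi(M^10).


By Poincare duality b_k = b_{10-k}, so full Betti numbers: b_0=1, b_1=3, b_2=3, b_3=5, b_4=3, b_5=6, b_6=3, b_7=5, b_8=3, b_9=3, b_10=1.
chi = sum (-1)^k b_k = -8

-8


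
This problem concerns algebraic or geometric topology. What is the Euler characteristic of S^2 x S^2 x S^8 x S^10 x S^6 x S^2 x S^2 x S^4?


chi is multiplicative: chi(X x Y) = chi(X) chi(Y).
Each even-dim sphere has chi = 2. There are 8 factors.
chi = 2^8 = 256

256


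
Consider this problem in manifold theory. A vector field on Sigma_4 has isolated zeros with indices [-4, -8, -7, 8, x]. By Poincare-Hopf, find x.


Poincare-Hopf: sum of indices = chi(M).
chi(Sigma_4) = 2 - 2*4 = -6.
Sum of known indices = -11.
x = chi - (sum known) = -6 - (-11) = 5

5


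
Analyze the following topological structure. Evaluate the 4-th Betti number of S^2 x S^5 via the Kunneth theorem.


Each S^d has Poincare polynomial 1 + t^d.
The product S^2 x S^5 has Poincare polynomial prod(1+t^d_i).
Expanding: b_0=1, b_2=1, b_5=1, b_7=1.
b_4 = 0

0


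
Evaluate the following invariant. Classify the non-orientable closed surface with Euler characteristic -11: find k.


chi = 2 - k for closed non-orientable surfaces with k crosscaps.
-11 = 2 - k
k = 2 - (-11) = 13

13


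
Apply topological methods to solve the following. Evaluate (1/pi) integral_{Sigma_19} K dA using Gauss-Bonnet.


Gauss-Bonnet: integral K dA = 2*pi*chi(M).
chi(Sigma_19) = 2 - 2*19 = -36.
(integral K dA)/pi = 2*chi = 2*(-36) = -72

-72


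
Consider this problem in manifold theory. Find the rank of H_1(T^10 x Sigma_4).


pi_1(A x B) = pi_1(A) x pi_1(B); rank of abelianization = b_1.
b_1(T^10) = 10, b_1(Sigma_4) = 2*4 = 8.
b_1(product) = 10 + 8 = 18

18


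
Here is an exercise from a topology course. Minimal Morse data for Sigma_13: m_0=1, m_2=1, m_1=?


A perfect Morse function has m_k = b_k.
For Sigma_13: b_0=1, b_1=2g=26, b_2=1.
Saddles m_1 = 2g = 26

26


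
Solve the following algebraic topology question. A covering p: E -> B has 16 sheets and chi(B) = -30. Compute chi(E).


For a finite covering: chi(E) = (number of sheets) * chi(B).
chi(E) = 16 * (-30) = -480

-480


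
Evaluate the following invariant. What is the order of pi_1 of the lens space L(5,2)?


pi_1(L(p,q)) = Z/pZ for any q coprime to p.
|pi_1(L(5,2))| = 5

5


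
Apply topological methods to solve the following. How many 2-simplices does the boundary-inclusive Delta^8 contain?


Delta^8 has 8+1 vertices. A 2-face is a choice of 2+1 vertices.
f_2 = C(8+1, 2+1) = C(9,3) = 84

84


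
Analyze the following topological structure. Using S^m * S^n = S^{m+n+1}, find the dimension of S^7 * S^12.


Join of spheres: S^m * S^n = S^{m+n+1}.
dim = 7 + 12 + 1 = 20

20


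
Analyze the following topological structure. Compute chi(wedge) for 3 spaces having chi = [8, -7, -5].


chi(A v B) = chi(A) + chi(B) - 1 (one point identified).
For 3 spaces: chi = (sum chi_i) - (3 - 1).
sum = -4; chi = -4 - 2 = -6

-6


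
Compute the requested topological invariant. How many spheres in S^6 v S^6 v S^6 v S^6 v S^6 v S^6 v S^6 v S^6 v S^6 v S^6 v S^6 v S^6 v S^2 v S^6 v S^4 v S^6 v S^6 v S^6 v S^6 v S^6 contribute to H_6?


For a wedge of spheres, H_k (k>0) is free on one generator per sphere of dimension k.
Spheres of dimension 6: count = 18.
b_6 = 18

18


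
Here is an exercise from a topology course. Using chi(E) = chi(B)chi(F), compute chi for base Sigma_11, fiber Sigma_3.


For a fiber bundle F -> E -> B (with CW structure): chi(E) = chi(B) * chi(F).
chi(Sigma_11) = -20, chi(Sigma_3) = -4.
chi(E) = (-20) * (-4) = 80

80


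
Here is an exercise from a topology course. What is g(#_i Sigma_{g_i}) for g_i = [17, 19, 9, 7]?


Genus is additive under connected sum of orientable surfaces.
g = 17 + 19 + 9 + 7 = 52

52


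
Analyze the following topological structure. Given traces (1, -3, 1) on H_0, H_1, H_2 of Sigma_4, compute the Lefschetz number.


L(f) = tr(f_0*) - tr(f_1*) + tr(f_2*).
= 1 - (-3) + (1)
= 5

5


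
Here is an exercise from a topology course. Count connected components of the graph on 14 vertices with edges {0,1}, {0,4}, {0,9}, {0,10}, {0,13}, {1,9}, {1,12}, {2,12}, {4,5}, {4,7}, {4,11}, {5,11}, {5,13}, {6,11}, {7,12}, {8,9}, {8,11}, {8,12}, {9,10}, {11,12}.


Run DFS/union-find over 14 vertices.
V = 14, E = 20.
Number of components = 2

2


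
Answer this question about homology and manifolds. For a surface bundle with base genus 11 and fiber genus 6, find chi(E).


For a fiber bundle F -> E -> B (with CW structure): chi(E) = chi(B) * chi(F).
chi(Sigma_11) = -20, chi(Sigma_6) = -10.
chi(E) = (-20) * (-10) = 200

200


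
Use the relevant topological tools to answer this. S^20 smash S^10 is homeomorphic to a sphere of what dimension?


S^m ^ S^n = S^{m+n}.
k = 20 + 10 = 30

30


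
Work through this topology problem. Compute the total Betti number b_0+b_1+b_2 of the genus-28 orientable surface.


For Sigma_28: b_0 = 1, b_1 = 2g = 56, b_2 = 1.
Total = 1 + 56 + 1 = 58

58


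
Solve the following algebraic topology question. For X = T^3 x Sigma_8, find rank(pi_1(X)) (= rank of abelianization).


pi_1(A x B) = pi_1(A) x pi_1(B); rank of abelianization = b_1.
b_1(T^3) = 3, b_1(Sigma_8) = 2*8 = 16.
b_1(product) = 3 + 16 = 19

19


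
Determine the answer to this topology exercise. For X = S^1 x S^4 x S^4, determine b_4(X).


Each S^d has Poincare polynomial 1 + t^d.
The product S^1 x S^4 x S^4 has Poincare polynomial prod(1+t^d_i).
Expanding: b_0=1, b_1=1, b_4=2, b_5=2, b_8=1, b_9=1.
b_4 = 2

2


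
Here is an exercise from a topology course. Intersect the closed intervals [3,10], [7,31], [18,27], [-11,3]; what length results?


Intersection = [max(a_i), min(b_i)] = [18, 3].
Since 18 > 3, the intersection is empty.
Length = 0

0


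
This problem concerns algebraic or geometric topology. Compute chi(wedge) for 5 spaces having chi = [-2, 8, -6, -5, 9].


chi(A v B) = chi(A) + chi(B) - 1 (one point identified).
For 5 spaces: chi = (sum chi_i) - (5 - 1).
sum = 4; chi = 4 - 4 = 0

0


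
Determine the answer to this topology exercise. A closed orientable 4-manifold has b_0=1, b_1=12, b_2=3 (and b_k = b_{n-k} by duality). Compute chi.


By Poincare duality b_k = b_{4-k}, so full Betti numbers: b_0=1, b_1=12, b_2=3, b_3=12, b_4=1.
chi = sum (-1)^k b_k = -19

-19


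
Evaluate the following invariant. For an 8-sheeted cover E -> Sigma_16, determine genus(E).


For an n-sheeted cover: chi(E) = n * chi(B).
chi(Sigma_16) = 2 - 2*16 = -30.
chi(E) = 8 * (-30) = -240.
genus(E) = (2 - chi(E))/2 = (2 - (-240))/2 = 242/2 = 121

121


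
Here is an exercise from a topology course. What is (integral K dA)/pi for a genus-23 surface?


Gauss-Bonnet: integral K dA = 2*pi*chi(M).
chi(Sigma_23) = 2 - 2*23 = -44.
(integral K dA)/pi = 2*chi = 2*(-44) = -88

-88


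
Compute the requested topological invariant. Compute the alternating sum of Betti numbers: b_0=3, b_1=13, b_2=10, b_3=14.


chi = sum_k (-1)^k b_k.
= (3) + (-13) + (10) + (-14)
= -14

-14


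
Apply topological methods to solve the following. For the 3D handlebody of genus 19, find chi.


A genus-g handlebody deformation retracts to a wedge of g circles.
chi(vee_g S^1) = 1 - g.
chi(H_19) = 1 - 19 = -18

-18


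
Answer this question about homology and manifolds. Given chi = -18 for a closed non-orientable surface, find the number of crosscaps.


chi = 2 - k for closed non-orientable surfaces with k crosscaps.
-18 = 2 - k
k = 2 - (-18) = 20

20


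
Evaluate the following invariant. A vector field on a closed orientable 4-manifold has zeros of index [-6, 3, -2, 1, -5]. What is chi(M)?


Poincare-Hopf: chi(M) = sum of indices of zeros.
chi = (-6) + (3) + (-2) + (1) + (-5) = -9

-9


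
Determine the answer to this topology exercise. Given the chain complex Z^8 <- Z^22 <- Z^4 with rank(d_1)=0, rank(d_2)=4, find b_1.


rank H_k = rank(ker d_k) - rank(im d_{k+1}).
rank(ker d_1) = rank(C_1) - rank(d_1) = 22 - 0 = 22.
rank(im d_{1+1}) = 4.
rank H_1 = 22 - 4 = 18

18


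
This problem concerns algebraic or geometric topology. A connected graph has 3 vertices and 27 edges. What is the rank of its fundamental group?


For a connected graph: rank(pi_1) = b_1 = E - V + 1 = 1 - chi.
chi = V - E = 3 - 27 = -24.
rank = 1 - (-24) = 27 - 3 + 1 = 25

25


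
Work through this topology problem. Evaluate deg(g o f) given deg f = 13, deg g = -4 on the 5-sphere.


Degree is multiplicative under composition: deg(g o f) = deg(g) * deg(f).
= -4 * 13 = -52

-52


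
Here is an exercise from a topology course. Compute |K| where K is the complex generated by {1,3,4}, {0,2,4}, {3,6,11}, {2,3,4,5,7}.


Each maximal simplex on m vertices has 2^m - 1 nonempty faces.
Take the union (dedupe shared faces).
Total distinct faces = 45

45


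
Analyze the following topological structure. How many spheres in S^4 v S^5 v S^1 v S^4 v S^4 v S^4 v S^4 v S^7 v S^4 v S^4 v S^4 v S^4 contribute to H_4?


For a wedge of spheres, H_k (k>0) is free on one generator per sphere of dimension k.
Spheres of dimension 4: count = 9.
b_4 = 9

9


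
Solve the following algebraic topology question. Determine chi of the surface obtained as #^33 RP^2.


For a non-orientable closed surface with k crosscaps: chi = 2 - k.
Here k = 33.
chi = 2 - 33 = -31

-31


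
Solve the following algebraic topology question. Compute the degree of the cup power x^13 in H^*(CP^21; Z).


|x| = 2 in H^*(CP^n).
|x^13| = 13 * |x| = 13 * 2 = 26

26


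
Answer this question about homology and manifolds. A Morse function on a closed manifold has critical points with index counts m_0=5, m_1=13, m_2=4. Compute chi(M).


Morse theory: chi(M) = sum_k (-1)^k m_k where m_k = #(index-k critical points).
= (5) + (-13) + (4) = -4

-4


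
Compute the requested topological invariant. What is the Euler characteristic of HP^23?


HP^23 has one cell in each dimension 0, 4, ..., 4*23 (23+1 cells, all even-dim).
chi = 23 + 1 = 24

24


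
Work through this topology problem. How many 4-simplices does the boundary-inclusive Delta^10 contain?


Delta^10 has 10+1 vertices. A 4-face is a choice of 4+1 vertices.
f_4 = C(10+1, 4+1) = C(11,5) = 462

462


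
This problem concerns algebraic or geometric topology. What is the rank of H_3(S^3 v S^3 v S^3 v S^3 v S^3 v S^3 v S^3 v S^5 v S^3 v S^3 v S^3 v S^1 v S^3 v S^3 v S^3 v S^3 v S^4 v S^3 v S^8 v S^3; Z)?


For a wedge of spheres, H_k (k>0) is free on one generator per sphere of dimension k.
Spheres of dimension 3: count = 16.
b_3 = 16

16


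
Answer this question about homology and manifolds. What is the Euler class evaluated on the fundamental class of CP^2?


For any closed oriented manifold, <e(TM),[M]> = chi(M).
chi(CP^2) = 2+1 = 3

3


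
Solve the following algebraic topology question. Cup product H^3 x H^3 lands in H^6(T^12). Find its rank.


Cup product: H^p x H^q -> H^{p+q}; here p+q = 3+3 = 6.
rank H^k(T^n) = C(n,k).
C(12,6) = 924

924


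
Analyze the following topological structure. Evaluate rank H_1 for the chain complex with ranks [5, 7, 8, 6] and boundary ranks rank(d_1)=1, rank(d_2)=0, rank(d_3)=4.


rank H_k = rank(ker d_k) - rank(im d_{k+1}).
rank(ker d_1) = rank(C_1) - rank(d_1) = 7 - 1 = 6.
rank(im d_{1+1}) = 0.
rank H_1 = 6 - 0 = 6

6


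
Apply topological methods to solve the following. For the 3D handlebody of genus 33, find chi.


A genus-g handlebody deformation retracts to a wedge of g circles.
chi(vee_g S^1) = 1 - g.
chi(H_33) = 1 - 33 = -32

-32


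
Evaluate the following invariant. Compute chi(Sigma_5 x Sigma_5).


chi(Sigma_5) = 2 - 2*5 = -8
chi(Sigma_5) = 2 - 2*5 = -8
chi(product) = (-8) * (-8) = 64

64


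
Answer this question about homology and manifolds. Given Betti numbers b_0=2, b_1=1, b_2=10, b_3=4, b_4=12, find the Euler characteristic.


chi = sum_k (-1)^k b_k.
= (2) + (-1) + (10) + (-4) + (12)
= 19

19


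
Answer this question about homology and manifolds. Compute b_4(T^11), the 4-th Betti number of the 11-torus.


By the Kunneth formula, b_k(T^n) = C(n,k).
b_4(T^11) = C(11,4).
C(11,4) = 11!/(4!*7!) = 330

330


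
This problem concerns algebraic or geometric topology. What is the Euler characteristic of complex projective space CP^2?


CP^2 has one cell in each even dimension 0, 2, ..., 2*2 (2+1 cells total).
All cells are even-dimensional, so chi = number of cells.
chi = 2 + 1 = 3

3


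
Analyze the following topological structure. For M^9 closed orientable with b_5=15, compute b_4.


Poincare duality for closed orientable n-manifolds: b_k = b_{n-k}.
Here n = 9, so b_4 = b_5 = 15

15


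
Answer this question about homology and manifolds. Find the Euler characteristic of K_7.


K_7: V = 7, E = C(7,2) = 21.
chi = V - E = 7 - 21 = -14

-14


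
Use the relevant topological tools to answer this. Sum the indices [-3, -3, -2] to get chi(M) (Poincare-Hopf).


Poincare-Hopf: chi(M) = sum of indices of zeros.
chi = (-3) + (-3) + (-2) = -8

-8


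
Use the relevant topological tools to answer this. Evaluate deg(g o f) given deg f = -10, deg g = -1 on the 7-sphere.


Degree is multiplicative under composition: deg(g o f) = deg(g) * deg(f).
= -1 * -10 = 10

10


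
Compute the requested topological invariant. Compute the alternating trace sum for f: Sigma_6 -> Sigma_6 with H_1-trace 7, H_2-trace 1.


L(f) = tr(f_0*) - tr(f_1*) + tr(f_2*).
= 1 - (7) + (1)
= -5

-5


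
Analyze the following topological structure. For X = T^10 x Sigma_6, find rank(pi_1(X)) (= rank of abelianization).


pi_1(A x B) = pi_1(A) x pi_1(B); rank of abelianization = b_1.
b_1(T^10) = 10, b_1(Sigma_6) = 2*6 = 12.
b_1(product) = 10 + 12 = 22

22


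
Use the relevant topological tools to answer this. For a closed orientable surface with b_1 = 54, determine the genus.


For a closed orientable surface: b_1 = 2g.
54 = 2g
g = 54 / 2 = 27

27


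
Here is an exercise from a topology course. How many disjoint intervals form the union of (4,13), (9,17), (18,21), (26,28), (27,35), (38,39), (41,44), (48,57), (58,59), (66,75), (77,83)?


Sort and merge overlapping open intervals.
Merged: (4,17), (18,21), (26,35), (38,39), (41,44), (48,57), (58,59), (66,75), (77,83).
Number of components = 9

9


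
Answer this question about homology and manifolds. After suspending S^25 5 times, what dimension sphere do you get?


Each suspension raises dimension by 1: Sigma S^n = S^{n+1}.
Sigma^5 S^25 = S^{25+5} = S^30

30


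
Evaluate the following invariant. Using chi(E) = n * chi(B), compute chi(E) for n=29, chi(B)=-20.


For a finite covering: chi(E) = (number of sheets) * chi(B).
chi(E) = 29 * (-20) = -580

-580


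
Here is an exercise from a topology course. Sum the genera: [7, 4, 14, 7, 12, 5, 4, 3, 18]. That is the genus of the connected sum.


Genus is additive under connected sum of orientable surfaces.
g = 7 + 4 + 14 + 7 + 12 + 5 + 4 + 3 + 18 = 74

74


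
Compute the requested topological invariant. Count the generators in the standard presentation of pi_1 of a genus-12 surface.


Standard presentation: pi_1(Sigma_g) = <a_1,b_1,...,a_g,b_g | [a_1,b_1]...[a_g,b_g] = 1>.
Number of generators = 2g = 2*12 = 24

24


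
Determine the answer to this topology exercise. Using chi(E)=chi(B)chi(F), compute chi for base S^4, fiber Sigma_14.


chi(S^4) = 2 (n even), chi(Sigma_14) = 2 - 2*14 = -26.
chi(E) = 2 * (-26) = -52

-52


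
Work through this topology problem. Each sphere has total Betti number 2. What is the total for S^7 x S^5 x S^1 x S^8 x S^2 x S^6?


Total Betti number is multiplicative under products.
Each S^d (d>=1) has total Betti number 2.
There are 6 sphere factors.
Total = 2^6 = 64

64


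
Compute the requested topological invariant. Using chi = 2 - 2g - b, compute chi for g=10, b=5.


For a compact orientable surface with genus g and b boundary components: chi = 2 - 2g - b.
chi = 2 - 2*10 - 5 = 2 - 20 - 5 = -23

-23


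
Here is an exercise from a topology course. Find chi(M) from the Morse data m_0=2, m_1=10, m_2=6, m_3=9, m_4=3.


Morse theory: chi(M) = sum_k (-1)^k m_k where m_k = #(index-k critical points).
= (2) + (-10) + (6) + (-9) + (3) = -8

-8


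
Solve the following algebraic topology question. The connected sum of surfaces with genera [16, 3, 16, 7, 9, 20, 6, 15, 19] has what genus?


Genus is additive under connected sum of orientable surfaces.
g = 16 + 3 + 16 + 7 + 9 + 20 + 6 + 15 + 19 = 111

111


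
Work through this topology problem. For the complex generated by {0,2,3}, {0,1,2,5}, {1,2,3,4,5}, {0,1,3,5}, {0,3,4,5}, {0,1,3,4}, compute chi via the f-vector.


Enumerate all faces; f-vector: f_0=6, f_1=15, f_2=19, f_3=9, f_4=1.
chi = sum (-1)^k f_k = 2

2


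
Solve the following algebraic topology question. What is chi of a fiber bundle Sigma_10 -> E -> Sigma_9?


For a fiber bundle F -> E -> B (with CW structure): chi(E) = chi(B) * chi(F).
chi(Sigma_9) = -16, chi(Sigma_10) = -18.
chi(E) = (-16) * (-18) = 288

288


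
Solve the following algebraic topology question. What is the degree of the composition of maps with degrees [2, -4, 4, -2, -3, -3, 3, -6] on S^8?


Degree is multiplicative: deg(composition) = product of degrees.
= (2) * (-4) * (4) * (-2) * (-3) * (-3) * (3) * (-6) = -10368

-10368


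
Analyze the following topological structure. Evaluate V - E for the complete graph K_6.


K_6: V = 6, E = C(6,2) = 15.
chi = V - E = 6 - 15 = -9

-9


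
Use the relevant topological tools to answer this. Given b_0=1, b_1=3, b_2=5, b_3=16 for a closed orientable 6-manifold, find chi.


By Poincare duality b_k = b_{6-k}, so full Betti numbers: b_0=1, b_1=3, b_2=5, b_3=16, b_4=5, b_5=3, b_6=1.
chi = sum (-1)^k b_k = -10

-10


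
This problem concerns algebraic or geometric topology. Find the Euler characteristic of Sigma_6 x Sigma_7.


chi(Sigma_6) = 2 - 2*6 = -10
chi(Sigma_7) = 2 - 2*7 = -12
chi(product) = (-10) * (-12) = 120

120


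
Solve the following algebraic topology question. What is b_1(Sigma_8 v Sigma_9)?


For a wedge: H_1(A v B) = H_1(A) + H_1(B).
b_1(Sigma_8) = 16, b_1(Sigma_9) = 18.
b_1 = 16 + 18 = 34

34


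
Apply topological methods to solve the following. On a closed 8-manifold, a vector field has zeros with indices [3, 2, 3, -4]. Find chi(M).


Poincare-Hopf: chi(M) = sum of indices of zeros.
chi = (3) + (2) + (3) + (-4) = 4

4


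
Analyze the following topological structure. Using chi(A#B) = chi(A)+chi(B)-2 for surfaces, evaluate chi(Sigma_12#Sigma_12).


chi(Sigma_12) = 2 - 2*12 = -22
chi(Sigma_12) = 2 - 2*12 = -22
For surfaces: chi(A#B) = chi(A) + chi(B) - 2.
chi = -22 + -22 - 2 = -46

-46


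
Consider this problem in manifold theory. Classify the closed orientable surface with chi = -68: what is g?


chi = 2 - 2g for closed orientable surfaces.
-68 = 2 - 2g
2g = 2 - (-68) = 70
g = 35

35


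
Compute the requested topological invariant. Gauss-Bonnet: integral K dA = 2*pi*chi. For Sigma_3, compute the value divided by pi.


Gauss-Bonnet: integral K dA = 2*pi*chi(M).
chi(Sigma_3) = 2 - 2*3 = -4.
(integral K dA)/pi = 2*chi = 2*(-4) = -8

-8


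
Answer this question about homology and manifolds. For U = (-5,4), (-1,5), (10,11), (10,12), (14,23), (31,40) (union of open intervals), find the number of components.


Sort and merge overlapping open intervals.
Merged: (-5,5), (10,12), (14,23), (31,40).
Number of components = 4

4


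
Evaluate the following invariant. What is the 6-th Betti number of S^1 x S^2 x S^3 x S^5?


Each S^d has Poincare polynomial 1 + t^d.
The product S^1 x S^2 x S^3 x S^5 has Poincare polynomial prod(1+t^d_i).
Expanding: b_0=1, b_1=1, b_2=1, b_3=2, b_4=1, b_5=2, b_6=2, b_7=1, b_8=2, b_9=1, b_10=1, b_11=1.
b_6 = 2

2


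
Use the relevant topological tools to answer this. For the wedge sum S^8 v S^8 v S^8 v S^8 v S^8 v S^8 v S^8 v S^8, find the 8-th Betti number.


For a wedge of spheres, H_k (k>0) is free on one generator per sphere of dimension k.
Spheres of dimension 8: count = 8.
b_8 = 8

8


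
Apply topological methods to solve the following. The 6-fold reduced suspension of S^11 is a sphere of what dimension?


Each suspension raises dimension by 1: Sigma S^n = S^{n+1}.
Sigma^6 S^11 = S^{11+6} = S^17

17


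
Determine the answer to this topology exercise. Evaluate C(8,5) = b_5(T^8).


By the Kunneth formula, b_k(T^n) = C(n,k).
b_5(T^8) = C(8,5).
C(8,5) = 8!/(5!*3!) = 56

56


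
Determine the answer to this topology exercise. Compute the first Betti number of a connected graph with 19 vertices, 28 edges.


For a connected graph: rank(pi_1) = b_1 = E - V + 1 = 1 - chi.
chi = V - E = 19 - 28 = -9.
rank = 1 - (-9) = 28 - 19 + 1 = 10

10


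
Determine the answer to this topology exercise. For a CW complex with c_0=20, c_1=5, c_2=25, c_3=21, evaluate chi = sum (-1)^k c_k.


chi = sum_k (-1)^k c_k.
= (-1)^0*20 + (-1)^1*5 + (-1)^2*25 + (-1)^3*21
= (20) + (-5) + (25) + (-21)
= 19

19


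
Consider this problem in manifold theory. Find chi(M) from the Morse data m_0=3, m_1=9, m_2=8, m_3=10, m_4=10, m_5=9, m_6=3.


Morse theory: chi(M) = sum_k (-1)^k m_k where m_k = #(index-k critical points).
= (3) + (-9) + (8) + (-10) + (10) + (-9) + (3) = -4

-4


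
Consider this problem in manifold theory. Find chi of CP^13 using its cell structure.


CP^13 has one cell in each even dimension 0, 2, ..., 2*13 (13+1 cells total).
All cells are even-dimensional, so chi = number of cells.
chi = 13 + 1 = 14

14


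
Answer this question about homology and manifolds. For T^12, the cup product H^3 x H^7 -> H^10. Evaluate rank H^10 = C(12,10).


Cup product: H^p x H^q -> H^{p+q}; here p+q = 3+7 = 10.
rank H^k(T^n) = C(n,k).
C(12,10) = 66

66


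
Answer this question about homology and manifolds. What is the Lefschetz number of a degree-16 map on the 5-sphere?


On S^5: L(f) = tr(f_0*) + (-1)^5 tr(f_5*) = 1 + (-1)^5 * deg(f).
L(f) = 1 + (-1)^5 * 16 = 1 + -16 = -15

-15


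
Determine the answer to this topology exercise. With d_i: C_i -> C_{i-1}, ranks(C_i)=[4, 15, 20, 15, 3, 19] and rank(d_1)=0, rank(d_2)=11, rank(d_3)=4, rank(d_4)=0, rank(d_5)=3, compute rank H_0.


rank H_k = rank(ker d_k) - rank(im d_{k+1}).
rank(ker d_0) = rank(C_0) - rank(d_0) = 4 - 0 = 4.
rank(im d_{0+1}) = 0.
rank H_0 = 4 - 0 = 4

4


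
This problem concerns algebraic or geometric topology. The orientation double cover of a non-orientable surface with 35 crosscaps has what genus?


chi(N_35) = 2 - 35 = -33.
Double cover: chi(Sigma_g) = 2 * chi(N_35) = 2*(-33) = -66.
2 - 2g = -66, so g = (2 - (-66))/2 = 68/2 = 34

34


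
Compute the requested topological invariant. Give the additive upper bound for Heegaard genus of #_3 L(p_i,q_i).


Heegaard genus satisfies g(A#B) <= g(A) + g(B).
Each lens space has g = 1.
Upper bound: 3 * 1 = 3

3


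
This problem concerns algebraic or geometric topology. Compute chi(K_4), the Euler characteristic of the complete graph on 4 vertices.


K_4: V = 4, E = C(4,2) = 6.
chi = V - E = 4 - 6 = -2

-2


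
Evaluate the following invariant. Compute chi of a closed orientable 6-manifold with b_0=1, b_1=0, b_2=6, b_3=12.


By Poincare duality b_k = b_{6-k}, so full Betti numbers: b_0=1, b_1=0, b_2=6, b_3=12, b_4=6, b_5=0, b_6=1.
chi = sum (-1)^k b_k = 2

2


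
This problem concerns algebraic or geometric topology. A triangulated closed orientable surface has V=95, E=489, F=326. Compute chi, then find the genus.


chi = V - E + F = 95 - 489 + 326 = -68
For orientable closed surface: chi = 2 - 2g, so g = (2 - chi)/2.
g = (2 - (-68)) / 2 = 70 / 2 = 35

35


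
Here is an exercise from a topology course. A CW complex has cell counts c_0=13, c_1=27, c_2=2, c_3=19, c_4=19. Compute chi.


chi = sum_k (-1)^k c_k.
= (-1)^0*13 + (-1)^1*27 + (-1)^2*2 + (-1)^3*19 + (-1)^4*19
= (13) + (-27) + (2) + (-19) + (19)
= -12

-12


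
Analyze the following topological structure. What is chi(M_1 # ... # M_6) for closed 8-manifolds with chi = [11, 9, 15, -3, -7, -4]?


For n-manifolds: chi(A#B) = chi(A) + chi(B) - chi(S^8).
chi(S^8) = 1 + (-1)^8 = 2.
chi(#) = (sum chi_i) - (6-1)*chi(S^8) = 21 - 5*2 = 11

11


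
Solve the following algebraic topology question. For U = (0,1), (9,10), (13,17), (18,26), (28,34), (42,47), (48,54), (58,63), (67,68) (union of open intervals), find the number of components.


Sort and merge overlapping open intervals.
Merged: (0,1), (9,10), (13,17), (18,26), (28,34), (42,47), (48,54), (58,63), (67,68).
Number of components = 9

9


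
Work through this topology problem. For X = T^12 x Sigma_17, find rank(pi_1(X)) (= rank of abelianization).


pi_1(A x B) = pi_1(A) x pi_1(B); rank of abelianization = b_1.
b_1(T^12) = 12, b_1(Sigma_17) = 2*17 = 34.
b_1(product) = 12 + 34 = 46

46


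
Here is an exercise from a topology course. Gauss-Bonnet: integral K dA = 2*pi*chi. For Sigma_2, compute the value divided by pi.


Gauss-Bonnet: integral K dA = 2*pi*chi(M).
chi(Sigma_2) = 2 - 2*2 = -2.
(integral K dA)/pi = 2*chi = 2*(-2) = -4

-4


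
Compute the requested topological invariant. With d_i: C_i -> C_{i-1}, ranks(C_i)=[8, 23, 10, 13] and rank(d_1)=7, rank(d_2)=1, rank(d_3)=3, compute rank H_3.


rank H_k = rank(ker d_k) - rank(im d_{k+1}).
rank(ker d_3) = rank(C_3) - rank(d_3) = 13 - 3 = 10.
rank(im d_{3+1}) = 0.
rank H_3 = 10 - 0 = 10

10


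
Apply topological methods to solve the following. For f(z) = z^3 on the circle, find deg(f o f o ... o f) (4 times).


deg(f) = 3. Degree is multiplicative: deg(f^4) = (deg f)^4.
deg(f^4) = (3)^4 = 81

81


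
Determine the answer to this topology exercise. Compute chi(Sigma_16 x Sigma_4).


chi(Sigma_16) = 2 - 2*16 = -30
chi(Sigma_4) = 2 - 2*4 = -6
chi(product) = (-30) * (-6) = 180

180


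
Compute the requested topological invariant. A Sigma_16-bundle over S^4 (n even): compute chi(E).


chi(S^4) = 2 (n even), chi(Sigma_16) = 2 - 2*16 = -30.
chi(E) = 2 * (-30) = -60

-60


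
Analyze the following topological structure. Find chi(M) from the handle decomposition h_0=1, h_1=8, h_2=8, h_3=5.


Handles of index k contribute (-1)^k to chi (same as CW cells).
chi = (1) + (-8) + (8) + (-5) = -4

-4


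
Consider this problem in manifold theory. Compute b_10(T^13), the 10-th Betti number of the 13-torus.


By the Kunneth formula, b_k(T^n) = C(n,k).
b_10(T^13) = C(13,10).
C(13,10) = 13!/(10!*3!) = 286

286


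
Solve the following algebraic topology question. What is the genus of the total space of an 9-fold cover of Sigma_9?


For an n-sheeted cover: chi(E) = n * chi(B).
chi(Sigma_9) = 2 - 2*9 = -16.
chi(E) = 9 * (-16) = -144.
genus(E) = (2 - chi(E))/2 = (2 - (-144))/2 = 146/2 = 73

73


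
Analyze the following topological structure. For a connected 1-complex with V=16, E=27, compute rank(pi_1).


For a connected graph: rank(pi_1) = b_1 = E - V + 1 = 1 - chi.
chi = V - E = 16 - 27 = -11.
rank = 1 - (-11) = 27 - 16 + 1 = 12

12


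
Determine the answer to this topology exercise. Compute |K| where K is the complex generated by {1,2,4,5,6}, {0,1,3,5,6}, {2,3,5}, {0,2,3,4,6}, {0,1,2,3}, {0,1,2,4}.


Each maximal simplex on m vertices has 2^m - 1 nonempty faces.
Take the union (dedupe shared faces).
Total distinct faces = 79

79


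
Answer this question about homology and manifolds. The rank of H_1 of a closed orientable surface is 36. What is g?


For a closed orientable surface: b_1 = 2g.
36 = 2g
g = 36 / 2 = 18

18


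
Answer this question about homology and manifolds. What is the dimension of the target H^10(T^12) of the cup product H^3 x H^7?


Cup product: H^p x H^q -> H^{p+q}; here p+q = 3+7 = 10.
rank H^k(T^n) = C(n,k).
C(12,10) = 66

66


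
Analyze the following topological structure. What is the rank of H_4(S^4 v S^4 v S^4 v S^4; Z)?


For a wedge of spheres, H_k (k>0) is free on one generator per sphere of dimension k.
Spheres of dimension 4: count = 4.
b_4 = 4

4


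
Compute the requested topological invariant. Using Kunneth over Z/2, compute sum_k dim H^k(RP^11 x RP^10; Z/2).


dim H^*(RP^n; Z/2) = n+1 (one Z/2 in each degree 0..n).
Total Betti number is multiplicative.
Total = (11+1) * (10+1) = 12 * 11 = 132

132


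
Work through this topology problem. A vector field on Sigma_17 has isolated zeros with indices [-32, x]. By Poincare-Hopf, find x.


Poincare-Hopf: sum of indices = chi(M).
chi(Sigma_17) = 2 - 2*17 = -32.
Sum of known indices = -32.
x = chi - (sum known) = -32 - (-32) = 0

0


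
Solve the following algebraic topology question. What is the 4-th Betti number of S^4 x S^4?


Each S^d has Poincare polynomial 1 + t^d.
The product S^4 x S^4 has Poincare polynomial prod(1+t^d_i).
Expanding: b_0=1, b_4=2, b_8=1.
b_4 = 2

2


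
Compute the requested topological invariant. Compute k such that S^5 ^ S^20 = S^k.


S^m ^ S^n = S^{m+n}.
k = 5 + 20 = 25

25


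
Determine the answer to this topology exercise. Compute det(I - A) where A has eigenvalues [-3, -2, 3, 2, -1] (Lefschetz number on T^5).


For a torus self-map: L(f) = det(I - A) where A acts on H_1.
L(f) = (1--3) * (1--2) * (1-3) * (1-2) * (1--1) = 4 * 3 * -2 * -1 * 2 = 48

48


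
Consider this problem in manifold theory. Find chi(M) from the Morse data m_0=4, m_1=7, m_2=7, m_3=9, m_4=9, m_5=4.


Morse theory: chi(M) = sum_k (-1)^k m_k where m_k = #(index-k critical points).
= (4) + (-7) + (7) + (-9) + (9) + (-4) = 0

0


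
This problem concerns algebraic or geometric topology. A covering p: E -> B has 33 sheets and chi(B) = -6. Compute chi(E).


For a finite covering: chi(E) = (number of sheets) * chi(B).
chi(E) = 33 * (-6) = -198

-198


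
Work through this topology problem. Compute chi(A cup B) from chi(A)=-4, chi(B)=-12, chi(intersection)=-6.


chi(A cup B) = chi(A) + chi(B) - chi(A cap B)
= -4 + (-12) - (-6)
= -10

-10


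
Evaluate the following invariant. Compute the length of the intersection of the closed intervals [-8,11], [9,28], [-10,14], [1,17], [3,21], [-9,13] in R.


Intersection = [max(a_i), min(b_i)] = [9, 11].
Length = 11 - 9 = 2

2


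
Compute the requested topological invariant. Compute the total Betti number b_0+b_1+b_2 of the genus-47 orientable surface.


For Sigma_47: b_0 = 1, b_1 = 2g = 94, b_2 = 1.
Total = 1 + 94 + 1 = 96

96


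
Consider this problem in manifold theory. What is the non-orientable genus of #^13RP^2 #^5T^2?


Since a >= 1, the sum is non-orientable; each T^2 can be replaced by RP^2 # RP^2 (since T^2#RP^2 = 3RP^2).
Total crosscaps k = 13 + 2*5 = 23.
Check via chi: chi = 13*1 + 5*0 - (13+5-1)*2 = -21 = 2 - k = -21. Consistent.

23


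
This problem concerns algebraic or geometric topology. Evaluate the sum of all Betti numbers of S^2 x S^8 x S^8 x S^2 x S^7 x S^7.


Total Betti number is multiplicative under products.
Each S^d (d>=1) has total Betti number 2.
There are 6 sphere factors.
Total = 2^6 = 64

64


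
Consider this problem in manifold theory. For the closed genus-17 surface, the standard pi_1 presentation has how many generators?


Standard presentation: pi_1(Sigma_g) = <a_1,b_1,...,a_g,b_g | [a_1,b_1]...[a_g,b_g] = 1>.
Number of generators = 2g = 2*17 = 34

34


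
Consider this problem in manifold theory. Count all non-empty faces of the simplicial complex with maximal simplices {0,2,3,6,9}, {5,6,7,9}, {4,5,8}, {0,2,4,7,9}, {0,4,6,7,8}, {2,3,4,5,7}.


Each maximal simplex on m vertices has 2^m - 1 nonempty faces.
Take the union (dedupe shared faces).
Total distinct faces = 108

108


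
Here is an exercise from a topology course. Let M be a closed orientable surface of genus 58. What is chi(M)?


For a closed orientable surface of genus g: chi = 2 - 2g.
Here g = 58.
chi = 2 - 2*58 = 2 - 116 = -114

-114


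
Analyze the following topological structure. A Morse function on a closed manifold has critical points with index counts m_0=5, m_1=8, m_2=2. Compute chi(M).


Morse theory: chi(M) = sum_k (-1)^k m_k where m_k = #(index-k critical points).
= (5) + (-8) + (2) = -1

-1


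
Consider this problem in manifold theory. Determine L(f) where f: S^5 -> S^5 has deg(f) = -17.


On S^5: L(f) = tr(f_0*) + (-1)^5 tr(f_5*) = 1 + (-1)^5 * deg(f).
L(f) = 1 + (-1)^5 * -17 = 1 + 17 = 18

18


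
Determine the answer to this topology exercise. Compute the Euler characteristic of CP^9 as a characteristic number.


For any closed oriented manifold, <e(TM),[M]> = chi(M).
chi(CP^9) = 9+1 = 10

10


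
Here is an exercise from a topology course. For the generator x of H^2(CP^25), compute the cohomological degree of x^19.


|x| = 2 in H^*(CP^n).
|x^19| = 19 * |x| = 19 * 2 = 38

38


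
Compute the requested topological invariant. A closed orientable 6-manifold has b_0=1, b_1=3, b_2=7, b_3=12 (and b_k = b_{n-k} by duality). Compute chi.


By Poincare duality b_k = b_{6-k}, so full Betti numbers: b_0=1, b_1=3, b_2=7, b_3=12, b_4=7, b_5=3, b_6=1.
chi = sum (-1)^k b_k = -2

-2


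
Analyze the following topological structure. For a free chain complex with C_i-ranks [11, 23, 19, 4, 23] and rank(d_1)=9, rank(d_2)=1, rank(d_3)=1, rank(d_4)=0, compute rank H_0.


rank H_k = rank(ker d_k) - rank(im d_{k+1}).
rank(ker d_0) = rank(C_0) - rank(d_0) = 11 - 0 = 11.
rank(im d_{0+1}) = 9.
rank H_0 = 11 - 9 = 2

2


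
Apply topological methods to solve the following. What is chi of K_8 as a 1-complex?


K_8: V = 8, E = C(8,2) = 28.
chi = V - E = 8 - 28 = -20

-20


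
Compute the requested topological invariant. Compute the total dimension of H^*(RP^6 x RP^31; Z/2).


dim H^*(RP^n; Z/2) = n+1 (one Z/2 in each degree 0..n).
Total Betti number is multiplicative.
Total = (6+1) * (31+1) = 7 * 32 = 224

224


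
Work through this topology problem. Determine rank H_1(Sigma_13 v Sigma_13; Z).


For a wedge: H_1(A v B) = H_1(A) + H_1(B).
b_1(Sigma_13) = 26, b_1(Sigma_13) = 26.
b_1 = 26 + 26 = 52

52


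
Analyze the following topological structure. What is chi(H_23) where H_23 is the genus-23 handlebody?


A genus-g handlebody deformation retracts to a wedge of g circles.
chi(vee_g S^1) = 1 - g.
chi(H_23) = 1 - 23 = -22

-22


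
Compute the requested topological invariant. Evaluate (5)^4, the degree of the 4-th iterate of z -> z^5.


deg(f) = 5. Degree is multiplicative: deg(f^4) = (deg f)^4.
deg(f^4) = (5)^4 = 625

625


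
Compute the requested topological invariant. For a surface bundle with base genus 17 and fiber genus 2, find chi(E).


For a fiber bundle F -> E -> B (with CW structure): chi(E) = chi(B) * chi(F).
chi(Sigma_17) = -32, chi(Sigma_2) = -2.
chi(E) = (-32) * (-2) = 64

64


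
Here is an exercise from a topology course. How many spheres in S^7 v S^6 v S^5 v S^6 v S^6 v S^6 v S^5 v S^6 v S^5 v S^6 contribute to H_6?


For a wedge of spheres, H_k (k>0) is free on one generator per sphere of dimension k.
Spheres of dimension 6: count = 6.
b_6 = 6

6
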